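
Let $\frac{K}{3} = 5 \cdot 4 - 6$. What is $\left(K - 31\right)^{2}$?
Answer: $121$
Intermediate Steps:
$K = 42$ ($K = 3 \left(5 \cdot 4 - 6\right) = 3 \left(20 - 6\right) = 3 \cdot 14 = 42$)
$\left(K - 31\right)^{2} = \left(42 - 31\right)^{2} = 11^{2} = 121$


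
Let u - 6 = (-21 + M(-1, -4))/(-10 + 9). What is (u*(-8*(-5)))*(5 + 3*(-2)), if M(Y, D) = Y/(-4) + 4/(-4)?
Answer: -1110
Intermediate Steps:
M(Y, D) = -1 - Y/4 (M(Y, D) = Y*(-1/4) + 4*(-1/4) = -Y/4 - 1 = -1 - Y/4)
u = 111/4 (u = 6 + (-21 + (-1 - 1/4*(-1)))/(-10 + 9) = 6 + (-21 + (-1 + 1/4))/(-1) = 6 + (-21 - 3/4)*(-1) = 6 - 87/4*(-1) = 6 + 87/4 = 111/4 ≈ 27.750)
(u*(-8*(-5)))*(5 + 3*(-2)) = (111*(-8*(-5))/4)*(5 + 3*(-2)) = ((111/4)*40)*(5 - 6) = 1110*(-1) = -1110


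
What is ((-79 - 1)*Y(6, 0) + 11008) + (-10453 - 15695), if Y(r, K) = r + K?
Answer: -15620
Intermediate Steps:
Y(r, K) = K + r
((-79 - 1)*Y(6, 0) + 11008) + (-10453 - 15695) = ((-79 - 1)*(0 + 6) + 11008) + (-10453 - 15695) = (-80*6 + 11008) - 26148 = (-480 + 11008) - 26148 = 10528 - 26148 = -15620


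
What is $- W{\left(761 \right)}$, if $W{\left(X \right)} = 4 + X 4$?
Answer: $-3048$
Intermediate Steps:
$W{\left(X \right)} = 4 + 4 X$
$- W{\left(761 \right)} = - (4 + 4 \cdot 761) = - (4 + 3044) = \left(-1\right) 3048 = -3048$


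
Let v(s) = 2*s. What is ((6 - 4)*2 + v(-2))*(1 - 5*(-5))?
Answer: 0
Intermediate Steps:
((6 - 4)*2 + v(-2))*(1 - 5*(-5)) = ((6 - 4)*2 + 2*(-2))*(1 - 5*(-5)) = (2*2 - 4)*(1 + 25) = (4 - 4)*26 = 0*26 = 0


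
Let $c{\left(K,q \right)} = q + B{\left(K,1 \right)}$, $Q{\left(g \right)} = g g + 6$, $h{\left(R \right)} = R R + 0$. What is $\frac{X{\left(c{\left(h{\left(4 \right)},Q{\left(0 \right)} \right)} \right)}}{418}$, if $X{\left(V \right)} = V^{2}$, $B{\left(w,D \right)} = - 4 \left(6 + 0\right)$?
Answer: $\frac{162}{209} \approx 0.77512$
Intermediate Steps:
$h{\left(R \right)} = R^{2}$ ($h{\left(R \right)} = R^{2} + 0 = R^{2}$)
$Q{\left(g \right)} = 6 + g^{2}$ ($Q{\left(g \right)} = g^{2} + 6 = 6 + g^{2}$)
$B{\left(w,D \right)} = -24$ ($B{\left(w,D \right)} = \left(-4\right) 6 = -24$)
$c{\left(K,q \right)} = -24 + q$ ($c{\left(K,q \right)} = q - 24 = -24 + q$)
$\frac{X{\left(c{\left(h{\left(4 \right)},Q{\left(0 \right)} \right)} \right)}}{418} = \frac{\left(-24 + \left(6 + 0^{2}\right)\right)^{2}}{418} = \left(-24 + \left(6 + 0\right)\right)^{2} \cdot \frac{1}{418} = \left(-24 + 6\right)^{2} \cdot \frac{1}{418} = \left(-18\right)^{2} \cdot \frac{1}{418} = 324 \cdot \frac{1}{418} = \frac{162}{209}$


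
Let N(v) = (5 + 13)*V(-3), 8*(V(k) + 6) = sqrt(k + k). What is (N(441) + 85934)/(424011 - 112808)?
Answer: 85826/311203 + 9*I*sqrt(6)/1244812 ≈ 0.27579 + 1.771e-5*I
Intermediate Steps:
V(k) = -6 + sqrt(2)*sqrt(k)/8 (V(k) = -6 + sqrt(k + k)/8 = -6 + sqrt(2*k)/8 = -6 + (sqrt(2)*sqrt(k))/8 = -6 + sqrt(2)*sqrt(k)/8)
N(v) = -108 + 9*I*sqrt(6)/4 (N(v) = (5 + 13)*(-6 + sqrt(2)*sqrt(-3)/8) = 18*(-6 + sqrt(2)*(I*sqrt(3))/8) = 18*(-6 + I*sqrt(6)/8) = -108 + 9*I*sqrt(6)/4)
(N(441) + 85934)/(424011 - 112808) = ((-108 + 9*I*sqrt(6)/4) + 85934)/(424011 - 112808) = (85826 + 9*I*sqrt(6)/4)/311203 = (85826 + 9*I*sqrt(6)/4)*(1/311203) = 85826/311203 + 9*I*sqrt(6)/1244812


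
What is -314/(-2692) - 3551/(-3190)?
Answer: 1320119/1073435 ≈ 1.2298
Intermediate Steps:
-314/(-2692) - 3551/(-3190) = -314*(-1/2692) - 3551*(-1/3190) = 157/1346 + 3551/3190 = 1320119/1073435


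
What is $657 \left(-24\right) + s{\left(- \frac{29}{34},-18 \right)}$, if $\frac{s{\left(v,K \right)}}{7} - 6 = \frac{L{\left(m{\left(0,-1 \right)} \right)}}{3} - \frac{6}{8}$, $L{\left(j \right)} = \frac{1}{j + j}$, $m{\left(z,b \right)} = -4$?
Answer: $- \frac{377557}{24} \approx -15732.0$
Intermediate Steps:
$L{\left(j \right)} = \frac{1}{2 j}$
$s{\left(v,K \right)} = \frac{875}{24}$ ($s{\left(v,K \right)} = 42 + 7 \left(\frac{\frac{1}{2} \frac{1}{-4}}{3} - \frac{6}{8}\right) = 42 + 7 \left(\frac{1}{2} \left(- \frac{1}{4}\right) \frac{1}{3} - \frac{3}{4}\right) = 42 + 7 \left(\left(- \frac{1}{8}\right) \frac{1}{3} - \frac{3}{4}\right) = 42 + 7 \left(- \frac{1}{24} - \frac{3}{4}\right) = 42 + 7 \left(- \frac{19}{24}\right) = 42 - \frac{133}{24} = \frac{875}{24}$)
$657 \left(-24\right) + s{\left(- \frac{29}{34},-18 \right)} = 657 \left(-24\right) + \frac{875}{24} = -15768 + \frac{875}{24} = - \frac{377557}{24}$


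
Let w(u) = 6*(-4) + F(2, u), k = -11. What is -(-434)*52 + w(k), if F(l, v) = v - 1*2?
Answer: 22531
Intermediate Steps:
F(l, v) = -2 + v (F(l, v) = v - 2 = -2 + v)
w(u) = -26 + u (w(u) = 6*(-4) + (-2 + u) = -24 + (-2 + u) = -26 + u)
-(-434)*52 + w(k) = -(-434)*52 + (-26 - 11) = -434*(-52) - 37 = 22568 - 37 = 22531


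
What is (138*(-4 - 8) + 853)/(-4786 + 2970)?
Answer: 803/1816 ≈ 0.44218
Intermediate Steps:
(138*(-4 - 8) + 853)/(-4786 + 2970) = (138*(-12) + 853)/(-1816) = (-1656 + 853)*(-1/1816) = -803*(-1/1816) = 803/1816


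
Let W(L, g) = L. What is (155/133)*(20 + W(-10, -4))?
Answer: 1550/133 ≈ 11.654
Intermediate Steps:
(155/133)*(20 + W(-10, -4)) = (155/133)*(20 - 10) = (155*(1/133))*10 = (155/133)*10 = 1550/133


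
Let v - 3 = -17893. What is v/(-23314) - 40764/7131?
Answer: -137133051/27708689 ≈ -4.9491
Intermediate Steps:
v = -17890 (v = 3 - 17893 = -17890)
v/(-23314) - 40764/7131 = -17890/(-23314) - 40764/7131 = -17890*(-1/23314) - 40764*1/7131 = 8945/11657 - 13588/2377 = -137133051/27708689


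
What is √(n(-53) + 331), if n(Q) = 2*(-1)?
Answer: √329 ≈ 18.138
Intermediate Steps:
n(Q) = -2
√(n(-53) + 331) = √(-2 + 331) = √329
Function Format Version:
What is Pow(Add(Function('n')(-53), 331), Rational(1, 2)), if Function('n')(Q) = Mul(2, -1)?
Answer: Pow(329, Rational(1, 2)) ≈ 18.138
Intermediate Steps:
Function('n')(Q) = -2
Pow(Add(Function('n')(-53), 331), Rational(1, 2)) = Pow(Add(-2, 331), Rational(1, 2)) = Pow(329, Rational(1, 2))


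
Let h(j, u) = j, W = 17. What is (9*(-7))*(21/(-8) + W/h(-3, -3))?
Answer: 4179/8 ≈ 522.38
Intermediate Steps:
(9*(-7))*(21/(-8) + W/h(-3, -3)) = (9*(-7))*(21/(-8) + 17/(-3)) = -63*(21*(-⅛) + 17*(-⅓)) = -63*(-21/8 - 17/3) = -63*(-199/24) = 4179/8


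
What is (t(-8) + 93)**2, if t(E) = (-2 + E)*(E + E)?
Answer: 64009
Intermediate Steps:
t(E) = 2*E*(-2 + E) (t(E) = (-2 + E)*(2*E) = 2*E*(-2 + E))
(t(-8) + 93)**2 = (2*(-8)*(-2 - 8) + 93)**2 = (2*(-8)*(-10) + 93)**2 = (160 + 93)**2 = 253**2 = 64009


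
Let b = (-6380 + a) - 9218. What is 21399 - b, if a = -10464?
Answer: 47461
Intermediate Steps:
b = -26062 (b = (-6380 - 10464) - 9218 = -16844 - 9218 = -26062)
21399 - b = 21399 - 1*(-26062) = 21399 + 26062 = 47461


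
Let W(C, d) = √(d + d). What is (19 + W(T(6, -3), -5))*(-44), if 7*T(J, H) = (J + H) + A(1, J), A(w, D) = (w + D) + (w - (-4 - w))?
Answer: -836 - 44*I*√10 ≈ -836.0 - 139.14*I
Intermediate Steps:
A(w, D) = 4 + D + 3*w (A(w, D) = (D + w) + (w + (4 + w)) = (D + w) + (4 + 2*w) = 4 + D + 3*w)
T(J, H) = 1 + H/7 + 2*J/7 (T(J, H) = ((J + H) + (4 + J + 3*1))/7 = ((H + J) + (4 + J + 3))/7 = ((H + J) + (7 + J))/7 = (7 + H + 2*J)/7 = 1 + H/7 + 2*J/7)
W(C, d) = √2*√d (W(C, d) = √(2*d) = √2*√d)
(19 + W(T(6, -3), -5))*(-44) = (19 + √2*√(-5))*(-44) = (19 + √2*(I*√5))*(-44) = (19 + I*√10)*(-44) = -836 - 44*I*√10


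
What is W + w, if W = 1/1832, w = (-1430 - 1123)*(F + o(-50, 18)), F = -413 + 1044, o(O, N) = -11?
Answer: -2899799519/1832 ≈ -1.5829e+6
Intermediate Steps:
F = 631
w = -1582860 (w = (-1430 - 1123)*(631 - 11) = -2553*620 = -1582860)
W = 1/1832 ≈ 0.00054585
W + w = 1/1832 - 1582860 = -2899799519/1832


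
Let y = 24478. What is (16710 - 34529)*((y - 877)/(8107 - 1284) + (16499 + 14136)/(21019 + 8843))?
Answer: -16282924990273/203748426 ≈ -79917.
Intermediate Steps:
(16710 - 34529)*((y - 877)/(8107 - 1284) + (16499 + 14136)/(21019 + 8843)) = (16710 - 34529)*((24478 - 877)/(8107 - 1284) + (16499 + 14136)/(21019 + 8843)) = -17819*(23601/6823 + 30635/29862) = -17819*913795667/203748426 = -16282924990273/203748426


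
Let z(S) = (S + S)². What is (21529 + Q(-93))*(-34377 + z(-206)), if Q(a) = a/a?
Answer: 2914451510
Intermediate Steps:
Q(a) = 1
z(S) = 4*S² (z(S) = (2*S)² = 4*S²)
(21529 + Q(-93))*(-34377 + z(-206)) = (21529 + 1)*(-34377 + 4*(-206)²) = 21530*(-34377 + 4*42436) = 21530*(-34377 + 169744) = 21530*135367 = 2914451510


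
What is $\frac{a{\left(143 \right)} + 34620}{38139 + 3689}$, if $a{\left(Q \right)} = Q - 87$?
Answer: $\frac{8669}{10457} \approx 0.82901$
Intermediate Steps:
$a{\left(Q \right)} = -87 + Q$ ($a{\left(Q \right)} = Q - 87 = -87 + Q$)
$\frac{a{\left(143 \right)} + 34620}{38139 + 3689} = \frac{\left(-87 + 143\right) + 34620}{38139 + 3689} = \frac{56 + 34620}{41828} = 34676 \cdot \frac{1}{41828} = \frac{8669}{10457}$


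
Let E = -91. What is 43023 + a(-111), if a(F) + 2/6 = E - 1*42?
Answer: 128669/3 ≈ 42890.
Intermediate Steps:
a(F) = -400/3 (a(F) = -⅓ + (-91 - 1*42) = -⅓ + (-91 - 42) = -⅓ - 133 = -400/3)
43023 + a(-111) = 43023 - 400/3 = 128669/3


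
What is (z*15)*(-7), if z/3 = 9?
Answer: -2835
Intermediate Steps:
z = 27 (z = 3*9 = 27)
(z*15)*(-7) = (27*15)*(-7) = 405*(-7) = -2835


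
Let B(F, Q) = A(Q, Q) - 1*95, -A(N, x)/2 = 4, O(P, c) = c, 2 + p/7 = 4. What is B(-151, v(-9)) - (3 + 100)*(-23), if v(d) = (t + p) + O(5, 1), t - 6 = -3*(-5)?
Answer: 2266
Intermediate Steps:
p = 14 (p = -14 + 7*4 = -14 + 28 = 14)
A(N, x) = -8 (A(N, x) = -2*4 = -8)
t = 21 (t = 6 - 3*(-5) = 6 + 15 = 21)
v(d) = 36 (v(d) = (21 + 14) + 1 = 35 + 1 = 36)
B(F, Q) = -103 (B(F, Q) = -8 - 1*95 = -8 - 95 = -103)
B(-151, v(-9)) - (3 + 100)*(-23) = -103 - (3 + 100)*(-23) = -103 - 103*(-23) = -103 - 1*(-2369) = -103 + 2369 = 2266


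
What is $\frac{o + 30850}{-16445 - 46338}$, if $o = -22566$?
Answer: $- \frac{8284}{62783} \approx -0.13195$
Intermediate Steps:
$\frac{o + 30850}{-16445 - 46338} = \frac{-22566 + 30850}{-16445 - 46338} = \frac{8284}{-62783} = 8284 \left(- \frac{1}{62783}\right) = - \frac{8284}{62783}$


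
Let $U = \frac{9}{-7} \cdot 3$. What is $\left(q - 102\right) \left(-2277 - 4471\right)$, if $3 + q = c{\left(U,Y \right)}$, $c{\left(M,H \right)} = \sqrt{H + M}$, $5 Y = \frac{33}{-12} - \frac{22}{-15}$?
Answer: $708540 - \frac{482 i \sqrt{181419}}{15} \approx 7.0854 \cdot 10^{5} - 13687.0 i$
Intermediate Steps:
$Y = - \frac{77}{300}$ ($Y = \frac{\frac{33}{-12} - \frac{22}{-15}}{5} = \frac{33 \left(- \frac{1}{12}\right) - - \frac{22}{15}}{5} = \frac{- \frac{11}{4} + \frac{22}{15}}{5} = \frac{1}{5} \left(- \frac{77}{60}\right) = - \frac{77}{300} \approx -0.25667$)
$U = - \frac{27}{7}$ ($U = 9 \left(- \frac{1}{7}\right) 3 = \left(- \frac{9}{7}\right) 3 = - \frac{27}{7} \approx -3.8571$)
$q = -3 + \frac{i \sqrt{181419}}{210}$ ($q = -3 + \sqrt{- \frac{77}{300} - \frac{27}{7}} = -3 + \sqrt{- \frac{8639}{2100}} = -3 + \frac{i \sqrt{181419}}{210} \approx -3.0 + 2.0283 i$)
$\left(q - 102\right) \left(-2277 - 4471\right) = \left(\left(-3 + \frac{i \sqrt{181419}}{210}\right) - 102\right) \left(-2277 - 4471\right) = \left(-105 + \frac{i \sqrt{181419}}{210}\right) \left(-6748\right) = 708540 - \frac{482 i \sqrt{181419}}{15}$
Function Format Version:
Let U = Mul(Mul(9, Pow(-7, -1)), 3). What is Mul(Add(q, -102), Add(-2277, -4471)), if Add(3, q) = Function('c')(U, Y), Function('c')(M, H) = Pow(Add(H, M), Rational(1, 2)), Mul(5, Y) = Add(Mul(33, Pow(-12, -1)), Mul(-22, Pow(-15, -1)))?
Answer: Add(708540, Mul(Rational(-482, 15), I, Pow(181419, Rational(1, 2)))) ≈ Add(7.0854e+5, Mul(-13687., I))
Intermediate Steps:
Y = Rational(-77, 300) (Y = Mul(Rational(1, 5), Add(Mul(33, Pow(-12, -1)), Mul(-22, Pow(-15, -1)))) = Mul(Rational(1, 5), Add(Mul(33, Rational(-1, 12)), Mul(-22, Rational(-1, 15)))) = Mul(Rational(1, 5), Add(Rational(-11, 4), Rational(22, 15))) = Mul(Rational(1, 5), Rational(-77, 60)) = Rational(-77, 300) ≈ -0.25667)
U = Rational(-27, 7) (U = Mul(Mul(9, Rational(-1, 7)), 3) = Mul(Rational(-9, 7), 3) = Rational(-27, 7) ≈ -3.8571)
q = Add(-3, Mul(Rational(1, 210), I, Pow(181419, Rational(1, 2)))) (q = Add(-3, Pow(Add(Rational(-77, 300), Rational(-27, 7)), Rational(1, 2))) = Add(-3, Pow(Rational(-8639, 2100), Rational(1, 2))) = Add(-3, Mul(Rational(1, 210), I, Pow(181419, Rational(1, 2)))) ≈ Add(-3.0000, Mul(2.0283, I)))
Mul(Add(q, -102), Add(-2277, -4471)) = Mul(Add(Add(-3, Mul(Rational(1, 210), I, Pow(181419, Rational(1, 2)))), -102), Add(-2277, -4471)) = Mul(Add(-105, Mul(Rational(1, 210), I, Pow(181419, Rational(1, 2)))), -6748) = Add(708540, Mul(Rational(-482, 15), I, Pow(181419, Rational(1, 2))))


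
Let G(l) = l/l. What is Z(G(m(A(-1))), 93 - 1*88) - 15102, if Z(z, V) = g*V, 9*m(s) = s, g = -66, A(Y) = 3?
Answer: -15432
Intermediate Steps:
m(s) = s/9
G(l) = 1
Z(z, V) = -66*V
Z(G(m(A(-1))), 93 - 1*88) - 15102 = -66*(93 - 1*88) - 15102 = -66*(93 - 88) - 15102 = -66*5 - 15102 = -330 - 15102 = -15432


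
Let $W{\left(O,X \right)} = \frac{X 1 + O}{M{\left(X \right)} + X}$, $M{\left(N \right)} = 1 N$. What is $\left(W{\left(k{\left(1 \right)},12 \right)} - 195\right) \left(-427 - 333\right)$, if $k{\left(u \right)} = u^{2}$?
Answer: $\frac{443365}{3} \approx 1.4779 \cdot 10^{5}$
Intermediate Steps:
$M{\left(N \right)} = N$
$W{\left(O,X \right)} = \frac{O + X}{2 X}$ ($W{\left(O,X \right)} = \frac{X 1 + O}{X + X} = \frac{X + O}{2 X} = \left(O + X\right) \frac{1}{2 X} = \frac{O + X}{2 X}$)
$\left(W{\left(k{\left(1 \right)},12 \right)} - 195\right) \left(-427 - 333\right) = \left(\frac{1^{2} + 12}{2 \cdot 12} - 195\right) \left(-427 - 333\right) = \left(\frac{1}{2} \cdot \frac{1}{12} \left(1 + 12\right) - 195\right) \left(-760\right) = \left(\frac{1}{2} \cdot \frac{1}{12} \cdot 13 - 195\right) \left(-760\right) = \left(\frac{13}{24} - 195\right) \left(-760\right) = \left(- \frac{4667}{24}\right) \left(-760\right) = \frac{443365}{3}$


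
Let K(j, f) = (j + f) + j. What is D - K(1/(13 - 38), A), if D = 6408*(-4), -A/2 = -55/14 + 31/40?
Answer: -17946759/700 ≈ -25638.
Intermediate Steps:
A = 883/140 (A = -2*(-55/14 + 31/40) = -2*(-883/280) = 883/140 ≈ 6.3071)
K(j, f) = f + 2*j (K(j, f) = (f + j) + j = f + 2*j)
D = -25632
D - K(1/(13 - 38), A) = -25632 - (883/140 + 2/(13 - 38)) = -25632 - (883/140 + 2/(-25)) = -25632 - (883/140 + 2*(-1/25)) = -25632 - (883/140 - 2/25) = -25632 - 1*4359/700 = -25632 - 4359/700 = -17946759/700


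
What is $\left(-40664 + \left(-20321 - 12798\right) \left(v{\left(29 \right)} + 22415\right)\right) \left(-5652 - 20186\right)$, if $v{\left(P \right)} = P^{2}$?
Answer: $19901877835264$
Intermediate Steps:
$\left(-40664 + \left(-20321 - 12798\right) \left(v{\left(29 \right)} + 22415\right)\right) \left(-5652 - 20186\right) = \left(-40664 + \left(-20321 - 12798\right) \left(29^{2} + 22415\right)\right) \left(-5652 - 20186\right) = \left(-40664 + \left(-20321 - 12798\right) \left(841 + 22415\right)\right) \left(-25838\right) = \left(-40664 + \left(-20321 - 12798\right) 23256\right) \left(-25838\right) = \left(-40664 - 770215464\right) \left(-25838\right) = \left(-770256128\right) \left(-25838\right) = 19901877835264$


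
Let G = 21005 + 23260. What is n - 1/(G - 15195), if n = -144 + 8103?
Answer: 231368129/29070 ≈ 7959.0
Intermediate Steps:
G = 44265
n = 7959
n - 1/(G - 15195) = 7959 - 1/(44265 - 15195) = 7959 - 1/29070 = 231368129/29070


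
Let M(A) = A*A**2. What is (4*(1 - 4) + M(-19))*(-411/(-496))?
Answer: -2823981/496 ≈ -5693.5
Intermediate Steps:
M(A) = A**3
(4*(1 - 4) + M(-19))*(-411/(-496)) = (4*(1 - 4) + (-19)**3)*(-411/(-496)) = (4*(-3) - 6859)*(-411*(-1/496)) = (-12 - 6859)*(411/496) = -6871*411/496 = -2823981/496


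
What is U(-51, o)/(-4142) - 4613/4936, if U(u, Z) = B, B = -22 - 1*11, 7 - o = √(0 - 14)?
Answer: -9472079/10222456 ≈ -0.92660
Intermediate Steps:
o = 7 - I*√14 (o = 7 - √(0 - 14) = 7 - √(-14) = 7 - I*√14 ≈ 7.0 - 3.7417*I)
B = -33 (B = -22 - 11 = -33)
U(u, Z) = -33
U(-51, o)/(-4142) - 4613/4936 = -33/(-4142) - 4613/4936 = -33*(-1/4142) - 4613*1/4936 = 33/4142 - 4613/4936 = -9472079/10222456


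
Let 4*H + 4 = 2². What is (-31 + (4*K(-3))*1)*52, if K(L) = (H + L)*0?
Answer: -1612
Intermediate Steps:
H = 0 (H = -1 + (¼)*2² = -1 + (¼)*4 = -1 + 1 = 0)
K(L) = 0 (K(L) = (0 + L)*0 = L*0 = 0)
(-31 + (4*K(-3))*1)*52 = (-31 + (4*0)*1)*52 = (-31 + 0*1)*52 = (-31 + 0)*52 = -31*52 = -1612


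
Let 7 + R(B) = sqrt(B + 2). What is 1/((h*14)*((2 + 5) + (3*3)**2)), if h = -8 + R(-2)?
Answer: -1/18480 ≈ -5.4113e-5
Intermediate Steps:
R(B) = -7 + sqrt(2 + B) (R(B) = -7 + sqrt(B + 2) = -7 + sqrt(2 + B))
h = -15 (h = -8 + (-7 + sqrt(2 - 2)) = -8 + (-7 + sqrt(0)) = -8 + (-7 + 0) = -8 - 7 = -15)
1/((h*14)*((2 + 5) + (3*3)**2)) = 1/((-15*14)*((2 + 5) + (3*3)**2)) = 1/(-210*(7 + 9**2)) = 1/(-210*(7 + 81)) = 1/(-210*88) = 1/(-18480) = -1/18480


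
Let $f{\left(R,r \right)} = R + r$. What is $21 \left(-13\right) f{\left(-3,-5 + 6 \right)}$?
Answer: $546$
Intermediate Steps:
$21 \left(-13\right) f{\left(-3,-5 + 6 \right)} = 21 \left(-13\right) \left(-3 + \left(-5 + 6\right)\right) = - 273 \left(-3 + 1\right) = \left(-273\right) \left(-2\right) = 546$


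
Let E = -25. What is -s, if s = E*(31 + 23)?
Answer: 1350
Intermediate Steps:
s = -1350 (s = -25*(31 + 23) = -25*54 = -1350)
-s = -1*(-1350) = 1350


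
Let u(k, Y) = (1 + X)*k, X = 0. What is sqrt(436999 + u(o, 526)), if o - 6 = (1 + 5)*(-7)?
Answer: sqrt(436963) ≈ 661.03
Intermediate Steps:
o = -36 (o = 6 + (1 + 5)*(-7) = 6 + 6*(-7) = 6 - 42 = -36)
u(k, Y) = k (u(k, Y) = (1 + 0)*k = 1*k = k)
sqrt(436999 + u(o, 526)) = sqrt(436999 - 36) = sqrt(436963)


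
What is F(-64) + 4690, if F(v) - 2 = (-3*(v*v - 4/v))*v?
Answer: 791136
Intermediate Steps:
F(v) = 2 + v*(-3*v² + 12/v) (F(v) = 2 + (-3*(v*v - 4/v))*v = 2 + (-3*(v² - 4/v))*v = 2 + (-3*v² + 12/v)*v = 2 + v*(-3*v² + 12/v))
F(-64) + 4690 = (14 - 3*(-64)³) + 4690 = (14 - 3*(-262144)) + 4690 = (14 + 786432) + 4690 = 786446 + 4690 = 791136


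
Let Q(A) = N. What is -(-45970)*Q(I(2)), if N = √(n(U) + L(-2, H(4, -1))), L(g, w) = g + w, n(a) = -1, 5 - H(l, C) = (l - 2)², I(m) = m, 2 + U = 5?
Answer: 45970*I*√2 ≈ 65011.0*I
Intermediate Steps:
U = 3 (U = -2 + 5 = 3)
H(l, C) = 5 - (-2 + l)² (H(l, C) = 5 - (l - 2)² = 5 - (-2 + l)²)
N = I*√2 (N = √(-1 + (-2 + (5 - (-2 + 4)²))) = √(-1 + (-2 + (5 - 1*2²))) = √(-1 + (-2 + (5 - 1*4))) = √(-1 + (-2 + (5 - 4))) = √(-1 + (-2 + 1)) = √(-1 - 1) = √(-2) = I*√2 ≈ 1.4142*I)
Q(A) = I*√2
-(-45970)*Q(I(2)) = -(-45970)*I*√2 = 45970*I*√2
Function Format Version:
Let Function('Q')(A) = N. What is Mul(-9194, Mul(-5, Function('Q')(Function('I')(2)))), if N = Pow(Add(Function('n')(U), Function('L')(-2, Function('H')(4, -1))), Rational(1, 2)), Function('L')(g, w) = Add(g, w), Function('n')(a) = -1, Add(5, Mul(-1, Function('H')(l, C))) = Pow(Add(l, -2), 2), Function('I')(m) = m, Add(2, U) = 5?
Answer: Mul(45970, I, Pow(2, Rational(1, 2))) ≈ Mul(65011., I)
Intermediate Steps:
U = 3 (U = Add(-2, 5) = 3)
Function('H')(l, C) = Add(5, Mul(-1, Pow(Add(-2, l), 2))) (Function('H')(l, C) = Add(5, Mul(-1, Pow(Add(l, -2), 2))) = Add(5, Mul(-1, Pow(Add(-2, l), 2))))
N = Mul(I, Pow(2, Rational(1, 2))) (N = Pow(Add(-1, Add(-2, Add(5, Mul(-1, Pow(Add(-2, 4), 2))))), Rational(1, 2)) = Pow(Add(-1, Add(-2, Add(5, Mul(-1, Pow(2, 2))))), Rational(1, 2)) = Pow(Add(-1, Add(-2, Add(5, Mul(-1, 4)))), Rational(1, 2)) = Pow(Add(-1, Add(-2, Add(5, -4))), Rational(1, 2)) = Pow(Add(-1, Add(-2, 1)), Rational(1, 2)) = Pow(Add(-1, -1), Rational(1, 2)) = Pow(-2, Rational(1, 2)) = Mul(I, Pow(2, Rational(1, 2))) ≈ Mul(1.4142, I))
Function('Q')(A) = Mul(I, Pow(2, Rational(1, 2)))
Mul(-9194, Mul(-5, Function('Q')(Function('I')(2)))) = Mul(-9194, Mul(-5, Mul(I, Pow(2, Rational(1, 2))))) = Mul(-9194, Mul(-5, I, Pow(2, Rational(1, 2)))) = Mul(45970, I, Pow(2, Rational(1, 2)))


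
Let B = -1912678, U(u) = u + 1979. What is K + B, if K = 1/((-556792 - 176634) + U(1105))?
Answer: -1396909075877/730342 ≈ -1.9127e+6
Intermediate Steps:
U(u) = 1979 + u
K = -1/730342 (K = 1/((-556792 - 176634) + (1979 + 1105)) = 1/(-733426 + 3084) = 1/(-730342) = -1/730342 ≈ -1.3692e-6)
K + B = -1/730342 - 1912678 = -1396909075877/730342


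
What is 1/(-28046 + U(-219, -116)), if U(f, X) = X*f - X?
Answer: -1/2526 ≈ -0.00039588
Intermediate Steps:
U(f, X) = -X + X*f
1/(-28046 + U(-219, -116)) = 1/(-28046 - 116*(-1 - 219)) = 1/(-28046 - 116*(-220)) = 1/(-28046 + 25520) = 1/(-2526) = -1/2526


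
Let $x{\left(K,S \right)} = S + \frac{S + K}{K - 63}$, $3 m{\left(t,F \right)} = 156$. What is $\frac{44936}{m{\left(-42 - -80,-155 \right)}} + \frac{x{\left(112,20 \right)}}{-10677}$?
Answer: $\frac{5877311026}{6801249} \approx 864.15$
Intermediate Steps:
$m{\left(t,F \right)} = 52$ ($m{\left(t,F \right)} = \frac{1}{3} \cdot 156 = 52$)
$x{\left(K,S \right)} = S + \frac{K + S}{-63 + K}$
$\frac{44936}{m{\left(-42 - -80,-155 \right)}} + \frac{x{\left(112,20 \right)}}{-10677} = \frac{44936}{52} + \frac{\frac{1}{-63 + 112} \left(112 - 1240 + 112 \cdot 20\right)}{-10677} = 44936 \cdot \frac{1}{52} + \frac{112 - 1240 + 2240}{49} \left(- \frac{1}{10677}\right) = \frac{11234}{13} + \frac{1}{49} \cdot 1112 \left(- \frac{1}{10677}\right) = \frac{11234}{13} + \frac{1112}{49} \left(- \frac{1}{10677}\right) = \frac{11234}{13} - \frac{1112}{523173} = \frac{5877311026}{6801249}$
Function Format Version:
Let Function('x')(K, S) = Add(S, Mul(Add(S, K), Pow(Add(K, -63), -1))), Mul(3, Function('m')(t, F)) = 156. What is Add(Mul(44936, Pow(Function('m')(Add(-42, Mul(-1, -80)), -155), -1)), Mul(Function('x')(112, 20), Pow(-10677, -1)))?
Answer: Rational(5877311026, 6801249) ≈ 864.15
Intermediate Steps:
Function('m')(t, F) = 52 (Function('m')(t, F) = Mul(Rational(1, 3), 156) = 52)
Function('x')(K, S) = Add(S, Mul(Pow(Add(-63, K), -1), Add(K, S))) (Function('x')(K, S) = Add(S, Mul(Add(K, S), Pow(Add(-63, K), -1))) = Add(S, Mul(Pow(Add(-63, K), -1), Add(K, S))))
Add(Mul(44936, Pow(Function('m')(Add(-42, Mul(-1, -80)), -155), -1)), Mul(Function('x')(112, 20), Pow(-10677, -1))) = Add(Mul(44936, Pow(52, -1)), Mul(Mul(Pow(Add(-63, 112), -1), Add(112, Mul(-62, 20), Mul(112, 20))), Pow(-10677, -1))) = Add(Mul(44936, Rational(1, 52)), Mul(Mul(Pow(49, -1), Add(112, -1240, 2240)), Rational(-1, 10677))) = Add(Rational(11234, 13), Mul(Mul(Rational(1, 49), 1112), Rational(-1, 10677))) = Add(Rational(11234, 13), Mul(Rational(1112, 49), Rational(-1, 10677))) = Add(Rational(11234, 13), Rational(-1112, 523173)) = Rational(5877311026, 6801249)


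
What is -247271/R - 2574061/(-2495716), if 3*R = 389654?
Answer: -424180704107/486232861132 ≈ -0.87238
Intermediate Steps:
R = 389654/3 (R = (⅓)*389654 = 389654/3 ≈ 1.2988e+5)
-247271/R - 2574061/(-2495716) = -247271/389654/3 - 2574061/(-2495716) = -247271*3/389654 - 2574061*(-1/2495716) = -741813/389654 + 2574061/2495716 = -424180704107/486232861132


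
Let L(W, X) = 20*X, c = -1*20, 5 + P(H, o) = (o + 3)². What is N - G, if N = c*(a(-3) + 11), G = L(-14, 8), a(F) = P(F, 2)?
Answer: -780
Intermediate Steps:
P(H, o) = -5 + (3 + o)² (P(H, o) = -5 + (o + 3)² = -5 + (3 + o)²)
a(F) = 20 (a(F) = -5 + (3 + 2)² = -5 + 5² = -5 + 25 = 20)
c = -20
G = 160 (G = 20*8 = 160)
N = -620 (N = -20*(20 + 11) = -20*31 = -620)
N - G = -620 - 1*160 = -620 - 160 = -780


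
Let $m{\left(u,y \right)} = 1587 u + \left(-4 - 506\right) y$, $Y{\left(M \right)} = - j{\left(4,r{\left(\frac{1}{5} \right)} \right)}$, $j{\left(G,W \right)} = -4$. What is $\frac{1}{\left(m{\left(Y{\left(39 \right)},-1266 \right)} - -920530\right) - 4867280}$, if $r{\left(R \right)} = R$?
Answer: $- \frac{1}{3294742} \approx -3.0351 \cdot 10^{-7}$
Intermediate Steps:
$Y{\left(M \right)} = 4$ ($Y{\left(M \right)} = \left(-1\right) \left(-4\right) = 4$)
$m{\left(u,y \right)} = - 510 y + 1587 u$ ($m{\left(u,y \right)} = 1587 u + \left(-4 - 506\right) y = 1587 u - 510 y = - 510 y + 1587 u$)
$\frac{1}{\left(m{\left(Y{\left(39 \right)},-1266 \right)} - -920530\right) - 4867280} = \frac{1}{\left(\left(\left(-510\right) \left(-1266\right) + 1587 \cdot 4\right) - -920530\right) - 4867280} = \frac{1}{\left(\left(645660 + 6348\right) + 920530\right) - 4867280} = \frac{1}{\left(652008 + 920530\right) - 4867280} = \frac{1}{1572538 - 4867280} = \frac{1}{-3294742} = - \frac{1}{3294742}$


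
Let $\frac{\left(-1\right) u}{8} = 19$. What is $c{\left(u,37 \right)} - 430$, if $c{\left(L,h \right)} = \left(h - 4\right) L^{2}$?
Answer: $762002$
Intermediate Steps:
$u = -152$ ($u = \left(-8\right) 19 = -152$)
$c{\left(L,h \right)} = L^{2} \left(-4 + h\right)$ ($c{\left(L,h \right)} = \left(-4 + h\right) L^{2} = L^{2} \left(-4 + h\right)$)
$c{\left(u,37 \right)} - 430 = \left(-152\right)^{2} \left(-4 + 37\right) - 430 = 23104 \cdot 33 - 430 = 762432 - 430 = 762002$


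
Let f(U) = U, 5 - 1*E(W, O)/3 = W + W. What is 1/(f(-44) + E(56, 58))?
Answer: -1/365 ≈ -0.0027397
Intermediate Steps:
E(W, O) = 15 - 6*W (E(W, O) = 15 - 3*(W + W) = 15 - 6*W)
1/(f(-44) + E(56, 58)) = 1/(-44 + (15 - 6*56)) = 1/(-44 + (15 - 336)) = 1/(-44 - 321) = 1/(-365) = -1/365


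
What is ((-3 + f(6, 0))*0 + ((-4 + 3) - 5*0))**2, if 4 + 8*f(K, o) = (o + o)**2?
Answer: 1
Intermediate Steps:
f(K, o) = -1/2 + o**2/2 (f(K, o) = -1/2 + (o + o)**2/8 = -1/2 + (2*o)**2/8 = -1/2 + (4*o**2)/8 = -1/2 + o**2/2)
((-3 + f(6, 0))*0 + ((-4 + 3) - 5*0))**2 = ((-3 + (-1/2 + (1/2)*0**2))*0 + ((-4 + 3) - 5*0))**2 = ((-3 + (-1/2 + (1/2)*0))*0 + (-1 + 0))**2 = ((-3 + (-1/2 + 0))*0 - 1)**2 = ((-3 - 1/2)*0 - 1)**2 = (-7/2*0 - 1)**2 = (0 - 1)**2 = (-1)**2 = 1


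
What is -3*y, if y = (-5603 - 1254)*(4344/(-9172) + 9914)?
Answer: 467614129836/2293 ≈ 2.0393e+8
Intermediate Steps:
y = -155871376612/2293 (y = -6857*(4344*(-1/9172) + 9914) = -6857*(-1086/2293 + 9914) = -6857*22731716/2293 = -155871376612/2293 ≈ -6.7977e+7)
-3*y = -3*(-155871376612/2293) = 467614129836/2293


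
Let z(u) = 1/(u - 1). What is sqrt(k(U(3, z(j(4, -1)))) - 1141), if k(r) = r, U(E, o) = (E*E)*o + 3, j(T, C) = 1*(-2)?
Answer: I*sqrt(1141) ≈ 33.779*I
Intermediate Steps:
j(T, C) = -2
z(u) = 1/(-1 + u)
U(E, o) = 3 + o*E**2 (U(E, o) = E**2*o + 3 = o*E**2 + 3 = 3 + o*E**2)
sqrt(k(U(3, z(j(4, -1)))) - 1141) = sqrt((3 + 3**2/(-1 - 2)) - 1141) = sqrt((3 + 9/(-3)) - 1141) = sqrt((3 - 1/3*9) - 1141) = sqrt((3 - 3) - 1141) = sqrt(0 - 1141) = sqrt(-1141) = I*sqrt(1141)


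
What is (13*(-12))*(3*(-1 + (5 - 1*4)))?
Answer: 0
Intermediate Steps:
(13*(-12))*(3*(-1 + (5 - 1*4))) = -468*(-1 + (5 - 4)) = -468*(-1 + 1) = -468*0 = -156*0 = 0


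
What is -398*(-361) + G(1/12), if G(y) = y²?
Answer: 20689633/144 ≈ 1.4368e+5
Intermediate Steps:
-398*(-361) + G(1/12) = -398*(-361) + (1/12)² = 143678 + (1/12)² = 143678 + 1/144 = 20689633/144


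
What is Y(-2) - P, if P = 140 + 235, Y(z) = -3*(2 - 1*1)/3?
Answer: -376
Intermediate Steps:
Y(z) = -1 (Y(z) = -3*(2 - 1)*(⅓) = -3*1*(⅓) = -3*⅓ = -1)
P = 375
Y(-2) - P = -1 - 1*375 = -1 - 375 = -376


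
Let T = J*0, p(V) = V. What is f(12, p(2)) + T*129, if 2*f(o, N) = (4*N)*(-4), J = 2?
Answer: -16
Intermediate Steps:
f(o, N) = -8*N (f(o, N) = ((4*N)*(-4))/2 = (-16*N)/2 = -8*N)
T = 0 (T = 2*0 = 0)
f(12, p(2)) + T*129 = -8*2 + 0*129 = -16 + 0 = -16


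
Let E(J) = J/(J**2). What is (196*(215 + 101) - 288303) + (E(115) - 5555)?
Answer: -26671029/115 ≈ -2.3192e+5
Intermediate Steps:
E(J) = 1/J (E(J) = J/J**2 = 1/J)
(196*(215 + 101) - 288303) + (E(115) - 5555) = (196*(215 + 101) - 288303) + (1/115 - 5555) = (196*316 - 288303) + (1/115 - 5555) = (61936 - 288303) - 638824/115 = -226367 - 638824/115 = -26671029/115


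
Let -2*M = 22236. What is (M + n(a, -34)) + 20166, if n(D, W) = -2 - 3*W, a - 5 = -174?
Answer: 9148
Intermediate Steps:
M = -11118 (M = -1/2*22236 = -11118)
a = -169 (a = 5 - 174 = -169)
(M + n(a, -34)) + 20166 = (-11118 + (-2 - 3*(-34))) + 20166 = (-11118 + (-2 + 102)) + 20166 = (-11118 + 100) + 20166 = -11018 + 20166 = 9148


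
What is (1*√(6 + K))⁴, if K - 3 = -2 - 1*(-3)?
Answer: 100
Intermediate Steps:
K = 4 (K = 3 + (-2 - 1*(-3)) = 3 + (-2 + 3) = 3 + 1 = 4)
(1*√(6 + K))⁴ = (1*√(6 + 4))⁴ = (1*√10)⁴ = (√10)⁴ = 100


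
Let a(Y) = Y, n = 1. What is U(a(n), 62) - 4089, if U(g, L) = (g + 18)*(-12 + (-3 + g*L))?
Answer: -3196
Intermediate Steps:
U(g, L) = (-15 + L*g)*(18 + g) (U(g, L) = (18 + g)*(-12 + (-3 + L*g)) = (18 + g)*(-15 + L*g) = (-15 + L*g)*(18 + g))
U(a(n), 62) - 4089 = (-270 - 15*1 + 62*1**2 + 18*62*1) - 4089 = (-270 - 15 + 62*1 + 1116) - 4089 = (-270 - 15 + 62 + 1116) - 4089 = 893 - 4089 = -3196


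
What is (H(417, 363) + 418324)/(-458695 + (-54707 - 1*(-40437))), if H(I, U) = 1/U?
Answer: -151851613/171686295 ≈ -0.88447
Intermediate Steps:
(H(417, 363) + 418324)/(-458695 + (-54707 - 1*(-40437))) = (1/363 + 418324)/(-458695 + (-54707 - 1*(-40437))) = (1/363 + 418324)/(-458695 + (-54707 + 40437)) = 151851613/(363*(-458695 - 14270)) = (151851613/363)/(-472965) = (151851613/363)*(-1/472965) = -151851613/171686295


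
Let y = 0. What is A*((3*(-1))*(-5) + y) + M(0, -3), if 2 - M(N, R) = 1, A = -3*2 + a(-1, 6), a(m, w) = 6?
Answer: 1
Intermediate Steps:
A = 0 (A = -3*2 + 6 = -6 + 6 = 0)
M(N, R) = 1 (M(N, R) = 2 - 1*1 = 2 - 1 = 1)
A*((3*(-1))*(-5) + y) + M(0, -3) = 0*((3*(-1))*(-5) + 0) + 1 = 0*(-3*(-5) + 0) + 1 = 0*(15 + 0) + 1 = 0*15 + 1 = 0 + 1 = 1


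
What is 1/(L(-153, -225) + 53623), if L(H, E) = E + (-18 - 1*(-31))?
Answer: 1/53411 ≈ 1.8723e-5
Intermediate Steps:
L(H, E) = 13 + E (L(H, E) = E + (-18 + 31) = E + 13 = 13 + E)
1/(L(-153, -225) + 53623) = 1/((13 - 225) + 53623) = 1/(-212 + 53623) = 1/53411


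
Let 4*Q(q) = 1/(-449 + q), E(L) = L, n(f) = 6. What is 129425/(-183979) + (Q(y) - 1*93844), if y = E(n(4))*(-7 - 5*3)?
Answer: -40124916909103/427567196 ≈ -93845.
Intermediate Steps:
y = -132 (y = 6*(-7 - 5*3) = 6*(-7 - 15) = 6*(-22) = -132)
Q(q) = 1/(4*(-449 + q))
129425/(-183979) + (Q(y) - 1*93844) = 129425/(-183979) + (1/(4*(-449 - 132)) - 1*93844) = 129425*(-1/183979) + ((¼)/(-581) - 93844) = -129425/183979 + ((¼)*(-1/581) - 93844) = -129425/183979 + (-1/2324 - 93844) = -129425/183979 - 218093457/2324 = -40124916909103/427567196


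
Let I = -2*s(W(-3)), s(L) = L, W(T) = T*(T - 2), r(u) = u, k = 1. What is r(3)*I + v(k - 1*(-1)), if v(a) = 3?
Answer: -87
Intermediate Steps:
W(T) = T*(-2 + T)
I = -30 (I = -(-6)*(-2 - 3) = -(-6)*(-5) = -2*15 = -30)
r(3)*I + v(k - 1*(-1)) = 3*(-30) + 3 = -90 + 3 = -87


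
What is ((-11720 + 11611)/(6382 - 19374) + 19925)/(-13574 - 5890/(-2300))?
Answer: -29769556535/20276815776 ≈ -1.4682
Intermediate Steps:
((-11720 + 11611)/(6382 - 19374) + 19925)/(-13574 - 5890/(-2300)) = (-109/(-12992) + 19925)/(-13574 - 5890*(-1/2300)) = (-109*(-1/12992) + 19925)/(-13574 + 589/230) = (109/12992 + 19925)/(-3121431/230) = (258865709/12992)*(-230/3121431) = -29769556535/20276815776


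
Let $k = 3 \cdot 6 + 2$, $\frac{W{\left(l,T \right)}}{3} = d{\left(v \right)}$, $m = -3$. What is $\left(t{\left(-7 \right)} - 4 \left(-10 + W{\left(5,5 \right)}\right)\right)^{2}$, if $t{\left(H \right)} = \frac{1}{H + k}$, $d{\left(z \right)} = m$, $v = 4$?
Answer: $\frac{978121}{169} \approx 5787.7$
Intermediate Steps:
$d{\left(z \right)} = -3$
$W{\left(l,T \right)} = -9$ ($W{\left(l,T \right)} = 3 \left(-3\right) = -9$)
$k = 20$ ($k = 18 + 2 = 20$)
$t{\left(H \right)} = \frac{1}{20 + H}$ ($t{\left(H \right)} = \frac{1}{H + 20} = \frac{1}{20 + H}$)
$\left(t{\left(-7 \right)} - 4 \left(-10 + W{\left(5,5 \right)}\right)\right)^{2} = \left(\frac{1}{20 - 7} - 4 \left(-10 - 9\right)\right)^{2} = \left(\frac{1}{13} - -76\right)^{2} = \left(\frac{1}{13} + 76\right)^{2} = \left(\frac{989}{13}\right)^{2} = \frac{978121}{169}$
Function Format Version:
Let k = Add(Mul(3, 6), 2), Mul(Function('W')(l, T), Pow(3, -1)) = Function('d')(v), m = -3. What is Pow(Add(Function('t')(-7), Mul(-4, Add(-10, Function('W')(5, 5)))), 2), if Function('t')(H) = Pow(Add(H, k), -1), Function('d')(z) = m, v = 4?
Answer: Rational(978121, 169) ≈ 5787.7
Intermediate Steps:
Function('d')(z) = -3
Function('W')(l, T) = -9 (Function('W')(l, T) = Mul(3, -3) = -9)
k = 20 (k = Add(18, 2) = 20)
Function('t')(H) = Pow(Add(20, H), -1) (Function('t')(H) = Pow(Add(H, 20), -1) = Pow(Add(20, H), -1))
Pow(Add(Function('t')(-7), Mul(-4, Add(-10, Function('W')(5, 5)))), 2) = Pow(Add(Pow(Add(20, -7), -1), Mul(-4, Add(-10, -9))), 2) = Pow(Add(Pow(13, -1), Mul(-4, -19)), 2) = Pow(Add(Rational(1, 13), 76), 2) = Pow(Rational(989, 13), 2) = Rational(978121, 169)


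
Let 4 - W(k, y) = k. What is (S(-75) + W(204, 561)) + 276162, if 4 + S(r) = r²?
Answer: 281583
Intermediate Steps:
S(r) = -4 + r²
W(k, y) = 4 - k
(S(-75) + W(204, 561)) + 276162 = ((-4 + (-75)²) + (4 - 1*204)) + 276162 = ((-4 + 5625) + (4 - 204)) + 276162 = (5621 - 200) + 276162 = 5421 + 276162 = 281583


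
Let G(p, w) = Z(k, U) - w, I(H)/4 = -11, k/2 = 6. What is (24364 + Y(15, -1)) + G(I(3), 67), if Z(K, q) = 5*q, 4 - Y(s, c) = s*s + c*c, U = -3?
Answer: 24060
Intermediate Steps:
k = 12 (k = 2*6 = 12)
Y(s, c) = 4 - c**2 - s**2 (Y(s, c) = 4 - (s*s + c*c) = 4 - (s**2 + c**2) = 4 - (c**2 + s**2) = 4 + (-c**2 - s**2) = 4 - c**2 - s**2)
I(H) = -44 (I(H) = 4*(-11) = -44)
G(p, w) = -15 - w (G(p, w) = 5*(-3) - w = -15 - w)
(24364 + Y(15, -1)) + G(I(3), 67) = (24364 + (4 - 1*(-1)**2 - 1*15**2)) + (-15 - 1*67) = (24364 + (4 - 1*1 - 1*225)) + (-15 - 67) = (24364 + (4 - 1 - 225)) - 82 = (24364 - 222) - 82 = 24142 - 82 = 24060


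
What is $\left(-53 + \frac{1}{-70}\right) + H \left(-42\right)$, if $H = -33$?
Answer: $\frac{93309}{70} \approx 1333.0$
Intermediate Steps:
$\left(-53 + \frac{1}{-70}\right) + H \left(-42\right) = \left(-53 + \frac{1}{-70}\right) - -1386 = \left(-53 - \frac{1}{70}\right) + 1386 = - \frac{3711}{70} + 1386 = \frac{93309}{70}$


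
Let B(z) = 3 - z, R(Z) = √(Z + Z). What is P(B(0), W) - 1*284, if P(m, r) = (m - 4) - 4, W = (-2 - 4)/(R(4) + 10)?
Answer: -289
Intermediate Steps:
R(Z) = √2*√Z (R(Z) = √(2*Z) = √2*√Z)
W = -6/(10 + 2*√2) (W = (-2 - 4)/(√2*√4 + 10) = -6/(√2*2 + 10) = -6/(2*√2 + 10) = -6/(10 + 2*√2) ≈ -0.46771)
P(m, r) = -8 + m (P(m, r) = (-4 + m) - 4 = -8 + m)
P(B(0), W) - 1*284 = (-8 + (3 - 1*0)) - 1*284 = (-8 + (3 + 0)) - 284 = (-8 + 3) - 284 = -5 - 284 = -289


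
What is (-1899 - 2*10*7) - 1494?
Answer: -3533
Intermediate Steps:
(-1899 - 2*10*7) - 1494 = (-1899 - 20*7) - 1494 = (-1899 - 140) - 1494 = -2039 - 1494 = -3533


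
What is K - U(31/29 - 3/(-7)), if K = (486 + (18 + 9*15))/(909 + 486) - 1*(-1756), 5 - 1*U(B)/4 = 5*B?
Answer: 55580053/31465 ≈ 1766.4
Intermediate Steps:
U(B) = 20 - 20*B
K = 272251/155 (K = (486 + (18 + 135))/1395 + 1756 = (486 + 153)*(1/1395) + 1756 = 639*(1/1395) + 1756 = 71/155 + 1756 = 272251/155 ≈ 1756.5)
K - U(31/29 - 3/(-7)) = 272251/155 - (20 - 20*(31/29 - 3/(-7))) = 272251/155 - (20 - 20*(31*(1/29) - 3*(-⅐))) = 272251/155 - (20 - 20*(31/29 + 3/7)) = 272251/155 - (20 - 20*304/203) = 272251/155 - (20 - 6080/203) = 272251/155 - 1*(-2020/203) = 272251/155 + 2020/203 = 55580053/31465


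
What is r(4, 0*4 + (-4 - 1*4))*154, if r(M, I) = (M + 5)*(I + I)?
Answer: -22176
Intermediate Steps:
r(M, I) = 2*I*(5 + M) (r(M, I) = (5 + M)*(2*I) = 2*I*(5 + M))
r(4, 0*4 + (-4 - 1*4))*154 = (2*(0*4 + (-4 - 1*4))*(5 + 4))*154 = (2*(0 + (-4 - 4))*9)*154 = (2*(0 - 8)*9)*154 = (2*(-8)*9)*154 = -144*154 = -22176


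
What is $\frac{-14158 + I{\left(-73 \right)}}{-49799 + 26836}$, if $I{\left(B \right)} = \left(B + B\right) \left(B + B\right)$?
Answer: $- \frac{7158}{22963} \approx -0.31172$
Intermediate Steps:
$I{\left(B \right)} = 4 B^{2}$ ($I{\left(B \right)} = 2 B 2 B = 4 B^{2}$)
$\frac{-14158 + I{\left(-73 \right)}}{-49799 + 26836} = \frac{-14158 + 4 \left(-73\right)^{2}}{-49799 + 26836} = \frac{-14158 + 4 \cdot 5329}{-22963} = \left(-14158 + 21316\right) \left(- \frac{1}{22963}\right) = 7158 \left(- \frac{1}{22963}\right) = - \frac{7158}{22963}$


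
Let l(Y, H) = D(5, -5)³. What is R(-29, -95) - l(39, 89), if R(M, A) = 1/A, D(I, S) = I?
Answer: -11876/95 ≈ -125.01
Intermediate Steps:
l(Y, H) = 125 (l(Y, H) = 5³ = 125)
R(-29, -95) - l(39, 89) = 1/(-95) - 1*125 = -1/95 - 125 = -11876/95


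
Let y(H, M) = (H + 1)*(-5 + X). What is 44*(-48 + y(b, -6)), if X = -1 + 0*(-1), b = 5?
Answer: -3696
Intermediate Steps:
X = -1 (X = -1 + 0 = -1)
y(H, M) = -6 - 6*H (y(H, M) = (H + 1)*(-5 - 1) = (1 + H)*(-6) = -6 - 6*H)
44*(-48 + y(b, -6)) = 44*(-48 + (-6 - 6*5)) = 44*(-48 + (-6 - 30)) = 44*(-48 - 36) = 44*(-84) = -3696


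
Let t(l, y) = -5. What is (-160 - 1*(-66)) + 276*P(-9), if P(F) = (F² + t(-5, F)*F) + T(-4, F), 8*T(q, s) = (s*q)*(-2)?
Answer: 32198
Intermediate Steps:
T(q, s) = -q*s/4 (T(q, s) = ((s*q)*(-2))/8 = ((q*s)*(-2))/8 = (-2*q*s)/8 = -q*s/4)
P(F) = F² - 4*F (P(F) = (F² - 5*F) - ¼*(-4)*F = (F² - 5*F) + F = F² - 4*F)
(-160 - 1*(-66)) + 276*P(-9) = (-160 - 1*(-66)) + 276*(-9*(-4 - 9)) = (-160 + 66) + 276*(-9*(-13)) = -94 + 276*117 = -94 + 32292 = 32198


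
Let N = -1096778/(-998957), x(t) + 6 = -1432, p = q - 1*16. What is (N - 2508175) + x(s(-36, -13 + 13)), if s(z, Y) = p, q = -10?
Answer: -2506994376863/998957 ≈ -2.5096e+6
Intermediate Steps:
p = -26 (p = -10 - 1*16 = -10 - 16 = -26)
s(z, Y) = -26
x(t) = -1438 (x(t) = -6 - 1432 = -1438)
N = 1096778/998957 (N = -1096778*(-1/998957) = 1096778/998957 ≈ 1.0979)
(N - 2508175) + x(s(-36, -13 + 13)) = (1096778/998957 - 2508175) - 1438 = -2505557876697/998957 - 1438 = -2506994376863/998957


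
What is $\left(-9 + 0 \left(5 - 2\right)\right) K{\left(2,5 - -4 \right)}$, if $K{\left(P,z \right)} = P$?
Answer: $-18$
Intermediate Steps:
$\left(-9 + 0 \left(5 - 2\right)\right) K{\left(2,5 - -4 \right)} = \left(-9 + 0 \left(5 - 2\right)\right) 2 = \left(-9 + 0 \cdot 3\right) 2 = \left(-9 + 0\right) 2 = \left(-9\right) 2 = -18$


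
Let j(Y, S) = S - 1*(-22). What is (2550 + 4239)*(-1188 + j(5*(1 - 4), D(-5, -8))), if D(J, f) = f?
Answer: -7970286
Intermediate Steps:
j(Y, S) = 22 + S (j(Y, S) = S + 22 = 22 + S)
(2550 + 4239)*(-1188 + j(5*(1 - 4), D(-5, -8))) = (2550 + 4239)*(-1188 + (22 - 8)) = 6789*(-1188 + 14) = 6789*(-1174) = -7970286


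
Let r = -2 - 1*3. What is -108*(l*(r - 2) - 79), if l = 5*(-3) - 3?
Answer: -5076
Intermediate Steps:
r = -5 (r = -2 - 3 = -5)
l = -18 (l = -15 - 3 = -18)
-108*(l*(r - 2) - 79) = -108*(-18*(-5 - 2) - 79) = -108*(-18*(-7) - 79) = -108*(126 - 79) = -108*47 = -5076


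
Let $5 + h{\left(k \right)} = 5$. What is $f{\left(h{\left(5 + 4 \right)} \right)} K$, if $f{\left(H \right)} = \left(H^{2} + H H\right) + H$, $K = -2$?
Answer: $0$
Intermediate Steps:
$h{\left(k \right)} = 0$ ($h{\left(k \right)} = -5 + 5 = 0$)
$f{\left(H \right)} = H + 2 H^{2}$ ($f{\left(H \right)} = \left(H^{2} + H^{2}\right) + H = 2 H^{2} + H = H + 2 H^{2}$)
$f{\left(h{\left(5 + 4 \right)} \right)} K = 0 \left(1 + 2 \cdot 0\right) \left(-2\right) = 0 \left(1 + 0\right) \left(-2\right) = 0 \cdot 1 \left(-2\right) = 0 \left(-2\right) = 0$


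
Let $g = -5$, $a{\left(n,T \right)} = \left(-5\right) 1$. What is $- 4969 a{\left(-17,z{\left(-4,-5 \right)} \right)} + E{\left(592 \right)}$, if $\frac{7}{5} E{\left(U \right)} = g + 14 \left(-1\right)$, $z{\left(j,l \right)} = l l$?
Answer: $\frac{173820}{7} \approx 24831.0$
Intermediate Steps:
$z{\left(j,l \right)} = l^{2}$
$a{\left(n,T \right)} = -5$
$E{\left(U \right)} = - \frac{95}{7}$ ($E{\left(U \right)} = \frac{5 \left(-5 + 14 \left(-1\right)\right)}{7} = \frac{5 \left(-5 - 14\right)}{7} = \frac{5}{7} \left(-19\right) = - \frac{95}{7}$)
$- 4969 a{\left(-17,z{\left(-4,-5 \right)} \right)} + E{\left(592 \right)} = \left(-4969\right) \left(-5\right) - \frac{95}{7} = 24845 - \frac{95}{7} = \frac{173820}{7}$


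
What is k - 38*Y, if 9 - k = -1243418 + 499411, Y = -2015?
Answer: 820586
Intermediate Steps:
k = 744016 (k = 9 - (-1243418 + 499411) = 9 - 1*(-744007) = 9 + 744007 = 744016)
k - 38*Y = 744016 - 38*(-2015) = 744016 - 1*(-76570) = 744016 + 76570 = 820586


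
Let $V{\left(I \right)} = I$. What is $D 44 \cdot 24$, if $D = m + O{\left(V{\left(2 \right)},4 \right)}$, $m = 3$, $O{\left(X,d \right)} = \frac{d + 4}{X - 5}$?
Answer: $352$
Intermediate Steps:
$O{\left(X,d \right)} = \frac{4 + d}{-5 + X}$
$D = \frac{1}{3}$ ($D = 3 + \frac{4 + 4}{-5 + 2} = 3 + \frac{1}{-3} \cdot 8 = 3 - \frac{8}{3} = \frac{1}{3} \approx 0.33333$)
$D 44 \cdot 24 = \frac{1}{3} \cdot 44 \cdot 24 = \frac{44}{3} \cdot 24 = 352$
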